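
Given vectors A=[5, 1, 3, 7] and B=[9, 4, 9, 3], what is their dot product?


Dot product = sum of element-wise products
A[0]*B[0] = 5*9 = 45
A[1]*B[1] = 1*4 = 4
A[2]*B[2] = 3*9 = 27
A[3]*B[3] = 7*3 = 21
Sum = 45 + 4 + 27 + 21 = 97

97


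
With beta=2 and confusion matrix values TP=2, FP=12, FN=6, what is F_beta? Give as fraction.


P = TP/(TP+FP) = 2/14 = 1/7
R = TP/(TP+FN) = 2/8 = 1/4
beta^2 = 2^2 = 4
(1 + beta^2) = 5
Numerator = (1+beta^2)*P*R = 5/28
Denominator = beta^2*P + R = 4/7 + 1/4 = 23/28
F_beta = 5/23

5/23


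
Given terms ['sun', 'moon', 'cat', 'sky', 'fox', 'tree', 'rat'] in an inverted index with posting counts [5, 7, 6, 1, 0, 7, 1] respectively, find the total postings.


Summing posting list sizes:
'sun': 5 postings
'moon': 7 postings
'cat': 6 postings
'sky': 1 postings
'fox': 0 postings
'tree': 7 postings
'rat': 1 postings
Total = 5 + 7 + 6 + 1 + 0 + 7 + 1 = 27

27


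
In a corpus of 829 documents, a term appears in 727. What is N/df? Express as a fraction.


IDF ratio = N / df
= 829 / 727
= 829/727

829/727


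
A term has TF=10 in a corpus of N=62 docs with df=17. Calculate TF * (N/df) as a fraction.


TF * (N/df)
= 10 * (62/17)
= 10 * 62/17
= 620/17

620/17


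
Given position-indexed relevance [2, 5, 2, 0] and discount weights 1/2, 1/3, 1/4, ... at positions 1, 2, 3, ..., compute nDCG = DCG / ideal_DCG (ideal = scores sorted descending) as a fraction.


Position discount weights w_i = 1/(i+1) for i=1..4:
Weights = [1/2, 1/3, 1/4, 1/5]
Actual relevance: [2, 5, 2, 0]
DCG = 2/2 + 5/3 + 2/4 + 0/5 = 19/6
Ideal relevance (sorted desc): [5, 2, 2, 0]
Ideal DCG = 5/2 + 2/3 + 2/4 + 0/5 = 11/3
nDCG = DCG / ideal_DCG = 19/6 / 11/3 = 19/22

19/22


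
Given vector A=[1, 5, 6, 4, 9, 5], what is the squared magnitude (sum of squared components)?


|A|^2 = sum of squared components
A[0]^2 = 1^2 = 1
A[1]^2 = 5^2 = 25
A[2]^2 = 6^2 = 36
A[3]^2 = 4^2 = 16
A[4]^2 = 9^2 = 81
A[5]^2 = 5^2 = 25
Sum = 1 + 25 + 36 + 16 + 81 + 25 = 184

184


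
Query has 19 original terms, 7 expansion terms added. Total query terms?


Original terms: 19
Expansion terms: 7
Total = 19 + 7 = 26

26


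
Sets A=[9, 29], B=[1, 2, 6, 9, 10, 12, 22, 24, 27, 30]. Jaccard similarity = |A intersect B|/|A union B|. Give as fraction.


A intersect B = [9]
|A intersect B| = 1
A union B = [1, 2, 6, 9, 10, 12, 22, 24, 27, 29, 30]
|A union B| = 11
Jaccard = 1/11 = 1/11

1/11


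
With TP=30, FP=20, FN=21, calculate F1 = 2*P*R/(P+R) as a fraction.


F1 = 2 * P * R / (P + R)
P = TP/(TP+FP) = 30/50 = 3/5
R = TP/(TP+FN) = 30/51 = 10/17
2 * P * R = 2 * 3/5 * 10/17 = 12/17
P + R = 3/5 + 10/17 = 101/85
F1 = 12/17 / 101/85 = 60/101

60/101


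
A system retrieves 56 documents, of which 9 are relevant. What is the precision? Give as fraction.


Precision = relevant_retrieved / total_retrieved
= 9 / 56
= 9 / (9 + 47)
= 9/56

9/56


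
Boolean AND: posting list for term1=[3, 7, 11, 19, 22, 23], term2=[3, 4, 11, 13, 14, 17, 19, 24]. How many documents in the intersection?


Boolean AND: find intersection of posting lists
term1 docs: [3, 7, 11, 19, 22, 23]
term2 docs: [3, 4, 11, 13, 14, 17, 19, 24]
Intersection: [3, 11, 19]
|intersection| = 3

3


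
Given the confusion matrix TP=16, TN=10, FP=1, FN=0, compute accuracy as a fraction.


Accuracy = (TP + TN) / (TP + TN + FP + FN)
TP + TN = 16 + 10 = 26
Total = 16 + 10 + 1 + 0 = 27
Accuracy = 26 / 27 = 26/27

26/27


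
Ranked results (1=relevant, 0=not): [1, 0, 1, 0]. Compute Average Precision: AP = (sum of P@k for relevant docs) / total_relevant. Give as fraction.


Computing P@k for each relevant position:
Position 1: relevant, P@1 = 1/1 = 1
Position 2: not relevant
Position 3: relevant, P@3 = 2/3 = 2/3
Position 4: not relevant
Sum of P@k = 1 + 2/3 = 5/3
AP = 5/3 / 2 = 5/6

5/6


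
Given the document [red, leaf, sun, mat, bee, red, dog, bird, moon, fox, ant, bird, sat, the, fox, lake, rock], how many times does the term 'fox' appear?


Document has 17 words
Scanning for 'fox':
Found at positions: [9, 14]
Count = 2

2


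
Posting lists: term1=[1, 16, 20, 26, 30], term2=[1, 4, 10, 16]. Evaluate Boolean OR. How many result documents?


Boolean OR: find union of posting lists
term1 docs: [1, 16, 20, 26, 30]
term2 docs: [1, 4, 10, 16]
Union: [1, 4, 10, 16, 20, 26, 30]
|union| = 7

7


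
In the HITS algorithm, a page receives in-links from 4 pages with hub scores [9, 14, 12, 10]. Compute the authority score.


Authority = sum of hub scores of in-linkers
In-link 1: hub score = 9
In-link 2: hub score = 14
In-link 3: hub score = 12
In-link 4: hub score = 10
Authority = 9 + 14 + 12 + 10 = 45

45


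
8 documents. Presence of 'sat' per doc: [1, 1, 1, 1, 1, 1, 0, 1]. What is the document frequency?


Checking each document for 'sat':
Doc 1: present
Doc 2: present
Doc 3: present
Doc 4: present
Doc 5: present
Doc 6: present
Doc 7: absent
Doc 8: present
df = sum of presences = 1 + 1 + 1 + 1 + 1 + 1 + 0 + 1 = 7

7


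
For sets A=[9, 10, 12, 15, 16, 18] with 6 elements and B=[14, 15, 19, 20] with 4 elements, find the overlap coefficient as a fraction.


A intersect B = [15]
|A intersect B| = 1
min(|A|, |B|) = min(6, 4) = 4
Overlap = 1 / 4 = 1/4

1/4


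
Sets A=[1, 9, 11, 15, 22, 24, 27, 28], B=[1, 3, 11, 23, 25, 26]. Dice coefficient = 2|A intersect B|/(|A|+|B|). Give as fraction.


A intersect B = [1, 11]
|A intersect B| = 2
|A| = 8, |B| = 6
Dice = 2*2 / (8+6)
= 4 / 14 = 2/7

2/7


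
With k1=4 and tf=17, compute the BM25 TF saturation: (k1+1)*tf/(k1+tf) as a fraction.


BM25 TF component = (k1+1)*tf / (k1+tf)
k1 = 4, tf = 17
Numerator = (4+1)*17 = 85
Denominator = 4 + 17 = 21
= 85/21 = 85/21

85/21


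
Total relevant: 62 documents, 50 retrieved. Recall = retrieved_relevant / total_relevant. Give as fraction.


Recall = retrieved_relevant / total_relevant
= 50 / 62
= 50 / (50 + 12)
= 25/31

25/31


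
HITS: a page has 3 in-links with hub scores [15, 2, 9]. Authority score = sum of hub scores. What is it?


Authority = sum of hub scores of in-linkers
In-link 1: hub score = 15
In-link 2: hub score = 2
In-link 3: hub score = 9
Authority = 15 + 2 + 9 = 26

26


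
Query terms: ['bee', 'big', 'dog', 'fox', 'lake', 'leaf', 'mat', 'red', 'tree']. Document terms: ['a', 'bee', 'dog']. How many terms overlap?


Query terms: ['bee', 'big', 'dog', 'fox', 'lake', 'leaf', 'mat', 'red', 'tree']
Document terms: ['a', 'bee', 'dog']
Common terms: ['bee', 'dog']
Overlap count = 2

2


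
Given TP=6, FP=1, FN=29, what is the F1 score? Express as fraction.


F1 = 2 * P * R / (P + R)
P = TP/(TP+FP) = 6/7 = 6/7
R = TP/(TP+FN) = 6/35 = 6/35
2 * P * R = 2 * 6/7 * 6/35 = 72/245
P + R = 6/7 + 6/35 = 36/35
F1 = 72/245 / 36/35 = 2/7

2/7


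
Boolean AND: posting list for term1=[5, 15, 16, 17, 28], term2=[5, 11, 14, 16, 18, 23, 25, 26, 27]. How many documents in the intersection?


Boolean AND: find intersection of posting lists
term1 docs: [5, 15, 16, 17, 28]
term2 docs: [5, 11, 14, 16, 18, 23, 25, 26, 27]
Intersection: [5, 16]
|intersection| = 2

2


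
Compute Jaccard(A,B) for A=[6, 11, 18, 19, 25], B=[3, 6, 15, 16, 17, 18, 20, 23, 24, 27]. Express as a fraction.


A intersect B = [6, 18]
|A intersect B| = 2
A union B = [3, 6, 11, 15, 16, 17, 18, 19, 20, 23, 24, 25, 27]
|A union B| = 13
Jaccard = 2/13 = 2/13

2/13


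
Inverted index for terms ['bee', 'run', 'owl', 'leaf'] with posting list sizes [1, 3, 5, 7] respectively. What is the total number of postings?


Summing posting list sizes:
'bee': 1 postings
'run': 3 postings
'owl': 5 postings
'leaf': 7 postings
Total = 1 + 3 + 5 + 7 = 16

16


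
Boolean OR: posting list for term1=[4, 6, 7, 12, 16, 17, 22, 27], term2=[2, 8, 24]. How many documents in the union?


Boolean OR: find union of posting lists
term1 docs: [4, 6, 7, 12, 16, 17, 22, 27]
term2 docs: [2, 8, 24]
Union: [2, 4, 6, 7, 8, 12, 16, 17, 22, 24, 27]
|union| = 11

11


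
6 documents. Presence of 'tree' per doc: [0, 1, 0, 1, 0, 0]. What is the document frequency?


Checking each document for 'tree':
Doc 1: absent
Doc 2: present
Doc 3: absent
Doc 4: present
Doc 5: absent
Doc 6: absent
df = sum of presences = 0 + 1 + 0 + 1 + 0 + 0 = 2

2


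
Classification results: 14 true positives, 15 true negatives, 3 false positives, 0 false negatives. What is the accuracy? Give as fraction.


Accuracy = (TP + TN) / (TP + TN + FP + FN)
TP + TN = 14 + 15 = 29
Total = 14 + 15 + 3 + 0 = 32
Accuracy = 29 / 32 = 29/32

29/32


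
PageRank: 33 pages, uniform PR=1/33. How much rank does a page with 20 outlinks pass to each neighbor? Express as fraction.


Initial PR = 1/33 = 1/33
Outlinks = 20
Contribution per link = PR / outlinks
= 1/33 / 20
= 1/660

1/660


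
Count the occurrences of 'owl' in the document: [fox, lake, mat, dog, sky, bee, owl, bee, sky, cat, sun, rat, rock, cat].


Document has 14 words
Scanning for 'owl':
Found at positions: [6]
Count = 1

1


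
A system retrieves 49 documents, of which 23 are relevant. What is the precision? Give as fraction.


Precision = relevant_retrieved / total_retrieved
= 23 / 49
= 23 / (23 + 26)
= 23/49

23/49


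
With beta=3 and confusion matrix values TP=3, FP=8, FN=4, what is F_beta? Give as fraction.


P = TP/(TP+FP) = 3/11 = 3/11
R = TP/(TP+FN) = 3/7 = 3/7
beta^2 = 3^2 = 9
(1 + beta^2) = 10
Numerator = (1+beta^2)*P*R = 90/77
Denominator = beta^2*P + R = 27/11 + 3/7 = 222/77
F_beta = 15/37

15/37


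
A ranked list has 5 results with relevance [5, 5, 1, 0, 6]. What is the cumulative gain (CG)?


Cumulative Gain = sum of relevance scores
Position 1: rel=5, running sum=5
Position 2: rel=5, running sum=10
Position 3: rel=1, running sum=11
Position 4: rel=0, running sum=11
Position 5: rel=6, running sum=17
CG = 17

17


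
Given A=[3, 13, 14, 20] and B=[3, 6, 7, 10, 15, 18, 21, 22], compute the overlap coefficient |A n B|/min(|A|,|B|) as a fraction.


A intersect B = [3]
|A intersect B| = 1
min(|A|, |B|) = min(4, 8) = 4
Overlap = 1 / 4 = 1/4

1/4


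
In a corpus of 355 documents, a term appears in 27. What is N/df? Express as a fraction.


IDF ratio = N / df
= 355 / 27
= 355/27

355/27


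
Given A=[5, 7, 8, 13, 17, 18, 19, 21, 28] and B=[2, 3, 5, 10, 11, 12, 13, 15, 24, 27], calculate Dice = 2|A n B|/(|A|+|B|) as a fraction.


A intersect B = [5, 13]
|A intersect B| = 2
|A| = 9, |B| = 10
Dice = 2*2 / (9+10)
= 4 / 19 = 4/19

4/19


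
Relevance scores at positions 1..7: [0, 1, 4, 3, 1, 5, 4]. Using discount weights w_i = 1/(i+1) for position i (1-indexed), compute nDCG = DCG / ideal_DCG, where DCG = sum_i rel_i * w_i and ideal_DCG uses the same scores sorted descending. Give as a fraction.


Position discount weights w_i = 1/(i+1) for i=1..7:
Weights = [1/2, 1/3, 1/4, 1/5, 1/6, 1/7, 1/8]
Actual relevance: [0, 1, 4, 3, 1, 5, 4]
DCG = 0/2 + 1/3 + 4/4 + 3/5 + 1/6 + 5/7 + 4/8 = 116/35
Ideal relevance (sorted desc): [5, 4, 4, 3, 1, 1, 0]
Ideal DCG = 5/2 + 4/3 + 4/4 + 3/5 + 1/6 + 1/7 + 0/8 = 201/35
nDCG = DCG / ideal_DCG = 116/35 / 201/35 = 116/201

116/201


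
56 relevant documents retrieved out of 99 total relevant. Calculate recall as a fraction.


Recall = retrieved_relevant / total_relevant
= 56 / 99
= 56 / (56 + 43)
= 56/99

56/99


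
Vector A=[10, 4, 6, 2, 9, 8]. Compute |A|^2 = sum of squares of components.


|A|^2 = sum of squared components
A[0]^2 = 10^2 = 100
A[1]^2 = 4^2 = 16
A[2]^2 = 6^2 = 36
A[3]^2 = 2^2 = 4
A[4]^2 = 9^2 = 81
A[5]^2 = 8^2 = 64
Sum = 100 + 16 + 36 + 4 + 81 + 64 = 301

301


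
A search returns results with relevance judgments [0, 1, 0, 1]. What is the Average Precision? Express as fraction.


Computing P@k for each relevant position:
Position 1: not relevant
Position 2: relevant, P@2 = 1/2 = 1/2
Position 3: not relevant
Position 4: relevant, P@4 = 2/4 = 1/2
Sum of P@k = 1/2 + 1/2 = 1
AP = 1 / 2 = 1/2

1/2


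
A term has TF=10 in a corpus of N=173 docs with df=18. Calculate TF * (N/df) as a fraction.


TF * (N/df)
= 10 * (173/18)
= 10 * 173/18
= 865/9

865/9


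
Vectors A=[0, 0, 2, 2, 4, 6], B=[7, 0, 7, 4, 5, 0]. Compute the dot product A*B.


Dot product = sum of element-wise products
A[0]*B[0] = 0*7 = 0
A[1]*B[1] = 0*0 = 0
A[2]*B[2] = 2*7 = 14
A[3]*B[3] = 2*4 = 8
A[4]*B[4] = 4*5 = 20
A[5]*B[5] = 6*0 = 0
Sum = 0 + 0 + 14 + 8 + 20 + 0 = 42

42


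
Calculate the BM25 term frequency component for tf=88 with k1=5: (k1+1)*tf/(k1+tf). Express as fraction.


BM25 TF component = (k1+1)*tf / (k1+tf)
k1 = 5, tf = 88
Numerator = (5+1)*88 = 528
Denominator = 5 + 88 = 93
= 528/93 = 176/31

176/31


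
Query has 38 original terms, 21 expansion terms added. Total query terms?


Original terms: 38
Expansion terms: 21
Total = 38 + 21 = 59

59


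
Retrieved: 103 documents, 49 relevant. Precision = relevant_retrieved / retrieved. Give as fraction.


Precision = relevant_retrieved / total_retrieved
= 49 / 103
= 49 / (49 + 54)
= 49/103

49/103


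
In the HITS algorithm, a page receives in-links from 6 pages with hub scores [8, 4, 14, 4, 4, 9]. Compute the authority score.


Authority = sum of hub scores of in-linkers
In-link 1: hub score = 8
In-link 2: hub score = 4
In-link 3: hub score = 14
In-link 4: hub score = 4
In-link 5: hub score = 4
In-link 6: hub score = 9
Authority = 8 + 4 + 14 + 4 + 4 + 9 = 43

43


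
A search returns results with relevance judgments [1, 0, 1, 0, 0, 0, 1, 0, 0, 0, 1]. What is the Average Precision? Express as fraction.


Computing P@k for each relevant position:
Position 1: relevant, P@1 = 1/1 = 1
Position 2: not relevant
Position 3: relevant, P@3 = 2/3 = 2/3
Position 4: not relevant
Position 5: not relevant
Position 6: not relevant
Position 7: relevant, P@7 = 3/7 = 3/7
Position 8: not relevant
Position 9: not relevant
Position 10: not relevant
Position 11: relevant, P@11 = 4/11 = 4/11
Sum of P@k = 1 + 2/3 + 3/7 + 4/11 = 568/231
AP = 568/231 / 4 = 142/231

142/231


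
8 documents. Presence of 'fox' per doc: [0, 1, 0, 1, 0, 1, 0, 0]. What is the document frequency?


Checking each document for 'fox':
Doc 1: absent
Doc 2: present
Doc 3: absent
Doc 4: present
Doc 5: absent
Doc 6: present
Doc 7: absent
Doc 8: absent
df = sum of presences = 0 + 1 + 0 + 1 + 0 + 1 + 0 + 0 = 3

3


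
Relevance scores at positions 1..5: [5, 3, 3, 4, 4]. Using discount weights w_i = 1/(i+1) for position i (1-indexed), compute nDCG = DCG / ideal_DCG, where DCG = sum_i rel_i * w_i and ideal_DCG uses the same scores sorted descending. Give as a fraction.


Position discount weights w_i = 1/(i+1) for i=1..5:
Weights = [1/2, 1/3, 1/4, 1/5, 1/6]
Actual relevance: [5, 3, 3, 4, 4]
DCG = 5/2 + 3/3 + 3/4 + 4/5 + 4/6 = 343/60
Ideal relevance (sorted desc): [5, 4, 4, 3, 3]
Ideal DCG = 5/2 + 4/3 + 4/4 + 3/5 + 3/6 = 89/15
nDCG = DCG / ideal_DCG = 343/60 / 89/15 = 343/356

343/356


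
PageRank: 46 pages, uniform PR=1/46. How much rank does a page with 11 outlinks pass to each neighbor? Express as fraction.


Initial PR = 1/46 = 1/46
Outlinks = 11
Contribution per link = PR / outlinks
= 1/46 / 11
= 1/506

1/506


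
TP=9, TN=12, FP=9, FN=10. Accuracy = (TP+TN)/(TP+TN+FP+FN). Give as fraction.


Accuracy = (TP + TN) / (TP + TN + FP + FN)
TP + TN = 9 + 12 = 21
Total = 9 + 12 + 9 + 10 = 40
Accuracy = 21 / 40 = 21/40

21/40


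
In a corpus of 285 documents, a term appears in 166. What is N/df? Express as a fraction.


IDF ratio = N / df
= 285 / 166
= 285/166

285/166


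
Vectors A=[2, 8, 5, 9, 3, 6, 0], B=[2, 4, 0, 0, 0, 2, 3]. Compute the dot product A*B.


Dot product = sum of element-wise products
A[0]*B[0] = 2*2 = 4
A[1]*B[1] = 8*4 = 32
A[2]*B[2] = 5*0 = 0
A[3]*B[3] = 9*0 = 0
A[4]*B[4] = 3*0 = 0
A[5]*B[5] = 6*2 = 12
A[6]*B[6] = 0*3 = 0
Sum = 4 + 32 + 0 + 0 + 0 + 12 + 0 = 48

48


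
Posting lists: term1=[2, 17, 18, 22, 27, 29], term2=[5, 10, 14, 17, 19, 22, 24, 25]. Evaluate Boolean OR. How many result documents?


Boolean OR: find union of posting lists
term1 docs: [2, 17, 18, 22, 27, 29]
term2 docs: [5, 10, 14, 17, 19, 22, 24, 25]
Union: [2, 5, 10, 14, 17, 18, 19, 22, 24, 25, 27, 29]
|union| = 12

12


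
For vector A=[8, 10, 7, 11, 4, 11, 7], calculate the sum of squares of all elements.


|A|^2 = sum of squared components
A[0]^2 = 8^2 = 64
A[1]^2 = 10^2 = 100
A[2]^2 = 7^2 = 49
A[3]^2 = 11^2 = 121
A[4]^2 = 4^2 = 16
A[5]^2 = 11^2 = 121
A[6]^2 = 7^2 = 49
Sum = 64 + 100 + 49 + 121 + 16 + 121 + 49 = 520

520


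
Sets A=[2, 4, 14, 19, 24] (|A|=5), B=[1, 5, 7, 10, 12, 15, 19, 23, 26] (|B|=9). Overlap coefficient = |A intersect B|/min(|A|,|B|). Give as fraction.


A intersect B = [19]
|A intersect B| = 1
min(|A|, |B|) = min(5, 9) = 5
Overlap = 1 / 5 = 1/5

1/5


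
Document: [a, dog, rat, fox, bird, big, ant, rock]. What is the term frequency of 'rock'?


Document has 8 words
Scanning for 'rock':
Found at positions: [7]
Count = 1

1


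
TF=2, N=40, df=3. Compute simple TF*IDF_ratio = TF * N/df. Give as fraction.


TF * (N/df)
= 2 * (40/3)
= 2 * 40/3
= 80/3

80/3


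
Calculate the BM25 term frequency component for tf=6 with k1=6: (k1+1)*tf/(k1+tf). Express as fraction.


BM25 TF component = (k1+1)*tf / (k1+tf)
k1 = 6, tf = 6
Numerator = (6+1)*6 = 42
Denominator = 6 + 6 = 12
= 42/12 = 7/2

7/2


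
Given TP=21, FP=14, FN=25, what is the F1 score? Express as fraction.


F1 = 2 * P * R / (P + R)
P = TP/(TP+FP) = 21/35 = 3/5
R = TP/(TP+FN) = 21/46 = 21/46
2 * P * R = 2 * 3/5 * 21/46 = 63/115
P + R = 3/5 + 21/46 = 243/230
F1 = 63/115 / 243/230 = 14/27

14/27


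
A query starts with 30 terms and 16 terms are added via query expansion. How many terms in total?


Original terms: 30
Expansion terms: 16
Total = 30 + 16 = 46

46


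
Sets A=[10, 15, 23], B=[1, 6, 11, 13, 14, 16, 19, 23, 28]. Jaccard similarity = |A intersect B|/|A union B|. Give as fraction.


A intersect B = [23]
|A intersect B| = 1
A union B = [1, 6, 10, 11, 13, 14, 15, 16, 19, 23, 28]
|A union B| = 11
Jaccard = 1/11 = 1/11

1/11


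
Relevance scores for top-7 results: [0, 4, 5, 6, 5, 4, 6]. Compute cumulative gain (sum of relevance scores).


Cumulative Gain = sum of relevance scores
Position 1: rel=0, running sum=0
Position 2: rel=4, running sum=4
Position 3: rel=5, running sum=9
Position 4: rel=6, running sum=15
Position 5: rel=5, running sum=20
Position 6: rel=4, running sum=24
Position 7: rel=6, running sum=30
CG = 30

30


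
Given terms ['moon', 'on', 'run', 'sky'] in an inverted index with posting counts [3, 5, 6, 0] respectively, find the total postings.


Summing posting list sizes:
'moon': 3 postings
'on': 5 postings
'run': 6 postings
'sky': 0 postings
Total = 3 + 5 + 6 + 0 = 14

14


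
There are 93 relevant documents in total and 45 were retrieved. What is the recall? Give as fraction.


Recall = retrieved_relevant / total_relevant
= 45 / 93
= 45 / (45 + 48)
= 15/31

15/31


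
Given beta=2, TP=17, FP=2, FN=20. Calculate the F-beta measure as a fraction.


P = TP/(TP+FP) = 17/19 = 17/19
R = TP/(TP+FN) = 17/37 = 17/37
beta^2 = 2^2 = 4
(1 + beta^2) = 5
Numerator = (1+beta^2)*P*R = 1445/703
Denominator = beta^2*P + R = 68/19 + 17/37 = 2839/703
F_beta = 85/167

85/167


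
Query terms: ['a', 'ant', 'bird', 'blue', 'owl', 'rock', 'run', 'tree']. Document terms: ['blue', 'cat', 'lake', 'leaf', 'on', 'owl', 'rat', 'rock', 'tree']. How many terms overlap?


Query terms: ['a', 'ant', 'bird', 'blue', 'owl', 'rock', 'run', 'tree']
Document terms: ['blue', 'cat', 'lake', 'leaf', 'on', 'owl', 'rat', 'rock', 'tree']
Common terms: ['blue', 'owl', 'rock', 'tree']
Overlap count = 4

4


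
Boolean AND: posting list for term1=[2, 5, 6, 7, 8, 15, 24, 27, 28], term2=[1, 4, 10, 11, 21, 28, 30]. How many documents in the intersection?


Boolean AND: find intersection of posting lists
term1 docs: [2, 5, 6, 7, 8, 15, 24, 27, 28]
term2 docs: [1, 4, 10, 11, 21, 28, 30]
Intersection: [28]
|intersection| = 1

1


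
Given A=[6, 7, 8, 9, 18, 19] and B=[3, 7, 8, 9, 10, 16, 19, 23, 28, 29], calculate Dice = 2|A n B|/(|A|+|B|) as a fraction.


A intersect B = [7, 8, 9, 19]
|A intersect B| = 4
|A| = 6, |B| = 10
Dice = 2*4 / (6+10)
= 8 / 16 = 1/2

1/2


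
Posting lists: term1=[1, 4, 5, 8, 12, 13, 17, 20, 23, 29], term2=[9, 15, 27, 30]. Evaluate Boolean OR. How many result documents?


Boolean OR: find union of posting lists
term1 docs: [1, 4, 5, 8, 12, 13, 17, 20, 23, 29]
term2 docs: [9, 15, 27, 30]
Union: [1, 4, 5, 8, 9, 12, 13, 15, 17, 20, 23, 27, 29, 30]
|union| = 14

14


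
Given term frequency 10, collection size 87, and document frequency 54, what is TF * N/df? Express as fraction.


TF * (N/df)
= 10 * (87/54)
= 10 * 29/18
= 145/9

145/9


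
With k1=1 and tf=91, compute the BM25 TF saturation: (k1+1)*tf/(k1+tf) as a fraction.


BM25 TF component = (k1+1)*tf / (k1+tf)
k1 = 1, tf = 91
Numerator = (1+1)*91 = 182
Denominator = 1 + 91 = 92
= 182/92 = 91/46

91/46


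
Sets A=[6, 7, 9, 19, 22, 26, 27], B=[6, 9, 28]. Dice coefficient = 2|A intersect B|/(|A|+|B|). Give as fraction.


A intersect B = [6, 9]
|A intersect B| = 2
|A| = 7, |B| = 3
Dice = 2*2 / (7+3)
= 4 / 10 = 2/5

2/5


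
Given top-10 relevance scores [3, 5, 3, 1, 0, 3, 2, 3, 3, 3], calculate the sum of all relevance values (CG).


Cumulative Gain = sum of relevance scores
Position 1: rel=3, running sum=3
Position 2: rel=5, running sum=8
Position 3: rel=3, running sum=11
Position 4: rel=1, running sum=12
Position 5: rel=0, running sum=12
Position 6: rel=3, running sum=15
Position 7: rel=2, running sum=17
Position 8: rel=3, running sum=20
Position 9: rel=3, running sum=23
Position 10: rel=3, running sum=26
CG = 26

26


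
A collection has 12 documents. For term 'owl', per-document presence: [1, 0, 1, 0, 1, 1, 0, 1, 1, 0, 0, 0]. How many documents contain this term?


Checking each document for 'owl':
Doc 1: present
Doc 2: absent
Doc 3: present
Doc 4: absent
Doc 5: present
Doc 6: present
Doc 7: absent
Doc 8: present
Doc 9: present
Doc 10: absent
Doc 11: absent
Doc 12: absent
df = sum of presences = 1 + 0 + 1 + 0 + 1 + 1 + 0 + 1 + 1 + 0 + 0 + 0 = 6

6


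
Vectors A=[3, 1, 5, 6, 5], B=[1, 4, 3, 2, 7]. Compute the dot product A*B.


Dot product = sum of element-wise products
A[0]*B[0] = 3*1 = 3
A[1]*B[1] = 1*4 = 4
A[2]*B[2] = 5*3 = 15
A[3]*B[3] = 6*2 = 12
A[4]*B[4] = 5*7 = 35
Sum = 3 + 4 + 15 + 12 + 35 = 69

69


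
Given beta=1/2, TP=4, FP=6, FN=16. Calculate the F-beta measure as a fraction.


P = TP/(TP+FP) = 4/10 = 2/5
R = TP/(TP+FN) = 4/20 = 1/5
beta^2 = 1/2^2 = 1/4
(1 + beta^2) = 5/4
Numerator = (1+beta^2)*P*R = 1/10
Denominator = beta^2*P + R = 1/10 + 1/5 = 3/10
F_beta = 1/3

1/3


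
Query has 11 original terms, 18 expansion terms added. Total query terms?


Original terms: 11
Expansion terms: 18
Total = 11 + 18 = 29

29


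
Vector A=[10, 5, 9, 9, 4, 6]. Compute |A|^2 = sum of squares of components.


|A|^2 = sum of squared components
A[0]^2 = 10^2 = 100
A[1]^2 = 5^2 = 25
A[2]^2 = 9^2 = 81
A[3]^2 = 9^2 = 81
A[4]^2 = 4^2 = 16
A[5]^2 = 6^2 = 36
Sum = 100 + 25 + 81 + 81 + 16 + 36 = 339

339


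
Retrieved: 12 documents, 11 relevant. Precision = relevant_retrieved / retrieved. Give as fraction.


Precision = relevant_retrieved / total_retrieved
= 11 / 12
= 11 / (11 + 1)
= 11/12

11/12


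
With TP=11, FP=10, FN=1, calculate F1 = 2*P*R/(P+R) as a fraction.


F1 = 2 * P * R / (P + R)
P = TP/(TP+FP) = 11/21 = 11/21
R = TP/(TP+FN) = 11/12 = 11/12
2 * P * R = 2 * 11/21 * 11/12 = 121/126
P + R = 11/21 + 11/12 = 121/84
F1 = 121/126 / 121/84 = 2/3

2/3


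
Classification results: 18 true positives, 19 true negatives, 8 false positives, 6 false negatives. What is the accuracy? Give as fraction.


Accuracy = (TP + TN) / (TP + TN + FP + FN)
TP + TN = 18 + 19 = 37
Total = 18 + 19 + 8 + 6 = 51
Accuracy = 37 / 51 = 37/51

37/51


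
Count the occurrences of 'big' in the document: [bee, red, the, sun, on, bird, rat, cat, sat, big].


Document has 10 words
Scanning for 'big':
Found at positions: [9]
Count = 1

1


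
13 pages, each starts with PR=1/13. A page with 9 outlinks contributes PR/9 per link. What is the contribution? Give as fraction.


Initial PR = 1/13 = 1/13
Outlinks = 9
Contribution per link = PR / outlinks
= 1/13 / 9
= 1/117

1/117


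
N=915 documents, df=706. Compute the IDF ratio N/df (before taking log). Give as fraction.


IDF ratio = N / df
= 915 / 706
= 915/706

915/706


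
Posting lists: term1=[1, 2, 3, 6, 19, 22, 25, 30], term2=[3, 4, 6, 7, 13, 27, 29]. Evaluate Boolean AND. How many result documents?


Boolean AND: find intersection of posting lists
term1 docs: [1, 2, 3, 6, 19, 22, 25, 30]
term2 docs: [3, 4, 6, 7, 13, 27, 29]
Intersection: [3, 6]
|intersection| = 2

2


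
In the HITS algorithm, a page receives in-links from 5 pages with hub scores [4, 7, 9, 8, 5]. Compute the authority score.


Authority = sum of hub scores of in-linkers
In-link 1: hub score = 4
In-link 2: hub score = 7
In-link 3: hub score = 9
In-link 4: hub score = 8
In-link 5: hub score = 5
Authority = 4 + 7 + 9 + 8 + 5 = 33

33


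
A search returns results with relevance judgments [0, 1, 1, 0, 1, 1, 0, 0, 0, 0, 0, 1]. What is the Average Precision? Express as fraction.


Computing P@k for each relevant position:
Position 1: not relevant
Position 2: relevant, P@2 = 1/2 = 1/2
Position 3: relevant, P@3 = 2/3 = 2/3
Position 4: not relevant
Position 5: relevant, P@5 = 3/5 = 3/5
Position 6: relevant, P@6 = 4/6 = 2/3
Position 7: not relevant
Position 8: not relevant
Position 9: not relevant
Position 10: not relevant
Position 11: not relevant
Position 12: relevant, P@12 = 5/12 = 5/12
Sum of P@k = 1/2 + 2/3 + 3/5 + 2/3 + 5/12 = 57/20
AP = 57/20 / 5 = 57/100

57/100


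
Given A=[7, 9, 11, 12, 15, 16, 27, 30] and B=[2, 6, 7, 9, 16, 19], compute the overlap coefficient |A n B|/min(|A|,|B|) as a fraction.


A intersect B = [7, 9, 16]
|A intersect B| = 3
min(|A|, |B|) = min(8, 6) = 6
Overlap = 3 / 6 = 1/2

1/2


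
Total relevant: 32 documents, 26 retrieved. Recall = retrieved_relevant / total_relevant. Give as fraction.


Recall = retrieved_relevant / total_relevant
= 26 / 32
= 26 / (26 + 6)
= 13/16

13/16


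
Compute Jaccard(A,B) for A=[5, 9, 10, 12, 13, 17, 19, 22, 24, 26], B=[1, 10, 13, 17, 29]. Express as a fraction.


A intersect B = [10, 13, 17]
|A intersect B| = 3
A union B = [1, 5, 9, 10, 12, 13, 17, 19, 22, 24, 26, 29]
|A union B| = 12
Jaccard = 3/12 = 1/4

1/4


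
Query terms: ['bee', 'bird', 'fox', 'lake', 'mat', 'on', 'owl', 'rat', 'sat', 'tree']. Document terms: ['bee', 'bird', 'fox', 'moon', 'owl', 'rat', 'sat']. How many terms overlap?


Query terms: ['bee', 'bird', 'fox', 'lake', 'mat', 'on', 'owl', 'rat', 'sat', 'tree']
Document terms: ['bee', 'bird', 'fox', 'moon', 'owl', 'rat', 'sat']
Common terms: ['bee', 'bird', 'fox', 'owl', 'rat', 'sat']
Overlap count = 6

6


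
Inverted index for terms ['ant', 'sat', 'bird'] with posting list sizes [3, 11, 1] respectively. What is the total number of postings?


Summing posting list sizes:
'ant': 3 postings
'sat': 11 postings
'bird': 1 postings
Total = 3 + 11 + 1 = 15

15


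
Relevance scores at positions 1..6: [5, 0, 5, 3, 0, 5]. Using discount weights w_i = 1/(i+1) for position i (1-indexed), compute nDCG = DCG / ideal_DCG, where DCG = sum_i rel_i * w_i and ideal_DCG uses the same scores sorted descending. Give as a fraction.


Position discount weights w_i = 1/(i+1) for i=1..6:
Weights = [1/2, 1/3, 1/4, 1/5, 1/6, 1/7]
Actual relevance: [5, 0, 5, 3, 0, 5]
DCG = 5/2 + 0/3 + 5/4 + 3/5 + 0/6 + 5/7 = 709/140
Ideal relevance (sorted desc): [5, 5, 5, 3, 0, 0]
Ideal DCG = 5/2 + 5/3 + 5/4 + 3/5 + 0/6 + 0/7 = 361/60
nDCG = DCG / ideal_DCG = 709/140 / 361/60 = 2127/2527

2127/2527


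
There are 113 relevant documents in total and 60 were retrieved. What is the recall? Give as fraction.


Recall = retrieved_relevant / total_relevant
= 60 / 113
= 60 / (60 + 53)
= 60/113

60/113


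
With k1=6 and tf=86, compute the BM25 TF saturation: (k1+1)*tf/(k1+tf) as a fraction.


BM25 TF component = (k1+1)*tf / (k1+tf)
k1 = 6, tf = 86
Numerator = (6+1)*86 = 602
Denominator = 6 + 86 = 92
= 602/92 = 301/46

301/46


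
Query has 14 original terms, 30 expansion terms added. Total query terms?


Original terms: 14
Expansion terms: 30
Total = 14 + 30 = 44

44


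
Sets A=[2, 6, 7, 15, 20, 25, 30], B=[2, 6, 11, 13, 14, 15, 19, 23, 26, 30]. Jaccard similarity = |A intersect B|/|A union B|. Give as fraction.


A intersect B = [2, 6, 15, 30]
|A intersect B| = 4
A union B = [2, 6, 7, 11, 13, 14, 15, 19, 20, 23, 25, 26, 30]
|A union B| = 13
Jaccard = 4/13 = 4/13

4/13


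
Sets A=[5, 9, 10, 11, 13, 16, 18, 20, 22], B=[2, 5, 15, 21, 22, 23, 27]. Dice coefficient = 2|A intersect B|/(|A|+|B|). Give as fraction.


A intersect B = [5, 22]
|A intersect B| = 2
|A| = 9, |B| = 7
Dice = 2*2 / (9+7)
= 4 / 16 = 1/4

1/4


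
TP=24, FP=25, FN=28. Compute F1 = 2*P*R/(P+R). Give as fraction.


F1 = 2 * P * R / (P + R)
P = TP/(TP+FP) = 24/49 = 24/49
R = TP/(TP+FN) = 24/52 = 6/13
2 * P * R = 2 * 24/49 * 6/13 = 288/637
P + R = 24/49 + 6/13 = 606/637
F1 = 288/637 / 606/637 = 48/101

48/101


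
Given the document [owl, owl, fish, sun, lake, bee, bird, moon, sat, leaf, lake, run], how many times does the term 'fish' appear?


Document has 12 words
Scanning for 'fish':
Found at positions: [2]
Count = 1

1


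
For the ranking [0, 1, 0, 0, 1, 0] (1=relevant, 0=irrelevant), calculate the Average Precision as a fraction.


Computing P@k for each relevant position:
Position 1: not relevant
Position 2: relevant, P@2 = 1/2 = 1/2
Position 3: not relevant
Position 4: not relevant
Position 5: relevant, P@5 = 2/5 = 2/5
Position 6: not relevant
Sum of P@k = 1/2 + 2/5 = 9/10
AP = 9/10 / 2 = 9/20

9/20


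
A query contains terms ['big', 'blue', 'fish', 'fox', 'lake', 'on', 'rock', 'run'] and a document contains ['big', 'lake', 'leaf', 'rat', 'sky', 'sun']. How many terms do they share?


Query terms: ['big', 'blue', 'fish', 'fox', 'lake', 'on', 'rock', 'run']
Document terms: ['big', 'lake', 'leaf', 'rat', 'sky', 'sun']
Common terms: ['big', 'lake']
Overlap count = 2

2


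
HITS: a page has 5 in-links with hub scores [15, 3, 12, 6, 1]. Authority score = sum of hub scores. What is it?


Authority = sum of hub scores of in-linkers
In-link 1: hub score = 15
In-link 2: hub score = 3
In-link 3: hub score = 12
In-link 4: hub score = 6
In-link 5: hub score = 1
Authority = 15 + 3 + 12 + 6 + 1 = 37

37


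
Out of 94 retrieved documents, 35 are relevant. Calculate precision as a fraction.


Precision = relevant_retrieved / total_retrieved
= 35 / 94
= 35 / (35 + 59)
= 35/94

35/94


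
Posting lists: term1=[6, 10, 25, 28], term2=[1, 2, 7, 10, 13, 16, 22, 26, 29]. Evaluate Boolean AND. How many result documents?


Boolean AND: find intersection of posting lists
term1 docs: [6, 10, 25, 28]
term2 docs: [1, 2, 7, 10, 13, 16, 22, 26, 29]
Intersection: [10]
|intersection| = 1

1


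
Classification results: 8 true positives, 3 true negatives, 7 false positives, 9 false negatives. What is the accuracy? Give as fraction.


Accuracy = (TP + TN) / (TP + TN + FP + FN)
TP + TN = 8 + 3 = 11
Total = 8 + 3 + 7 + 9 = 27
Accuracy = 11 / 27 = 11/27

11/27


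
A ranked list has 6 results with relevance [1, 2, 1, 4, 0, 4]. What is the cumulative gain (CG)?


Cumulative Gain = sum of relevance scores
Position 1: rel=1, running sum=1
Position 2: rel=2, running sum=3
Position 3: rel=1, running sum=4
Position 4: rel=4, running sum=8
Position 5: rel=0, running sum=8
Position 6: rel=4, running sum=12
CG = 12

12


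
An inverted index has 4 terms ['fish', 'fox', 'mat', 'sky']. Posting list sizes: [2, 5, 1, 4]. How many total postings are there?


Summing posting list sizes:
'fish': 2 postings
'fox': 5 postings
'mat': 1 postings
'sky': 4 postings
Total = 2 + 5 + 1 + 4 = 12

12


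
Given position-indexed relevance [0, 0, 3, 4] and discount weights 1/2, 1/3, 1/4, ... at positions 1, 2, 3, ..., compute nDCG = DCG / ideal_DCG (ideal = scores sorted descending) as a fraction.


Position discount weights w_i = 1/(i+1) for i=1..4:
Weights = [1/2, 1/3, 1/4, 1/5]
Actual relevance: [0, 0, 3, 4]
DCG = 0/2 + 0/3 + 3/4 + 4/5 = 31/20
Ideal relevance (sorted desc): [4, 3, 0, 0]
Ideal DCG = 4/2 + 3/3 + 0/4 + 0/5 = 3
nDCG = DCG / ideal_DCG = 31/20 / 3 = 31/60

31/60


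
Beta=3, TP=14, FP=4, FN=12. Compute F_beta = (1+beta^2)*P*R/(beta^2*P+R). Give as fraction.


P = TP/(TP+FP) = 14/18 = 7/9
R = TP/(TP+FN) = 14/26 = 7/13
beta^2 = 3^2 = 9
(1 + beta^2) = 10
Numerator = (1+beta^2)*P*R = 490/117
Denominator = beta^2*P + R = 7 + 7/13 = 98/13
F_beta = 5/9

5/9


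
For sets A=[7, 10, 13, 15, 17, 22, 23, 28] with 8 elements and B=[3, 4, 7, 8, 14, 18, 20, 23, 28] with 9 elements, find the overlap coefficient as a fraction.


A intersect B = [7, 23, 28]
|A intersect B| = 3
min(|A|, |B|) = min(8, 9) = 8
Overlap = 3 / 8 = 3/8

3/8


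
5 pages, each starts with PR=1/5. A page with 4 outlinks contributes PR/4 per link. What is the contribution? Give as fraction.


Initial PR = 1/5 = 1/5
Outlinks = 4
Contribution per link = PR / outlinks
= 1/5 / 4
= 1/20

1/20


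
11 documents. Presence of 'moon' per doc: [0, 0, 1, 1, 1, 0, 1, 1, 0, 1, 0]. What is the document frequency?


Checking each document for 'moon':
Doc 1: absent
Doc 2: absent
Doc 3: present
Doc 4: present
Doc 5: present
Doc 6: absent
Doc 7: present
Doc 8: present
Doc 9: absent
Doc 10: present
Doc 11: absent
df = sum of presences = 0 + 0 + 1 + 1 + 1 + 0 + 1 + 1 + 0 + 1 + 0 = 6

6


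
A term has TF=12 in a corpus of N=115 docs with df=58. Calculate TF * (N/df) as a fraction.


TF * (N/df)
= 12 * (115/58)
= 12 * 115/58
= 690/29

690/29


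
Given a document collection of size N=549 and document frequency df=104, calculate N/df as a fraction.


IDF ratio = N / df
= 549 / 104
= 549/104

549/104


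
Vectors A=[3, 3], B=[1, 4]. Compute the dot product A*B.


Dot product = sum of element-wise products
A[0]*B[0] = 3*1 = 3
A[1]*B[1] = 3*4 = 12
Sum = 3 + 12 = 15

15


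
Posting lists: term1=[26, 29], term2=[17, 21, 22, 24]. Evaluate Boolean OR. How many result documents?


Boolean OR: find union of posting lists
term1 docs: [26, 29]
term2 docs: [17, 21, 22, 24]
Union: [17, 21, 22, 24, 26, 29]
|union| = 6

6


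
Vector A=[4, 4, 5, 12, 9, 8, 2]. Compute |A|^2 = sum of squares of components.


|A|^2 = sum of squared components
A[0]^2 = 4^2 = 16
A[1]^2 = 4^2 = 16
A[2]^2 = 5^2 = 25
A[3]^2 = 12^2 = 144
A[4]^2 = 9^2 = 81
A[5]^2 = 8^2 = 64
A[6]^2 = 2^2 = 4
Sum = 16 + 16 + 25 + 144 + 81 + 64 + 4 = 350

350


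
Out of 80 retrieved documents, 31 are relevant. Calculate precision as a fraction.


Precision = relevant_retrieved / total_retrieved
= 31 / 80
= 31 / (31 + 49)
= 31/80

31/80


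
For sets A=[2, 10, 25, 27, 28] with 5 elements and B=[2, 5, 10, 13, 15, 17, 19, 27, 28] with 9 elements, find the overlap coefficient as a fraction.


A intersect B = [2, 10, 27, 28]
|A intersect B| = 4
min(|A|, |B|) = min(5, 9) = 5
Overlap = 4 / 5 = 4/5

4/5


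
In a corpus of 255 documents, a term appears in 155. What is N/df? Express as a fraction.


IDF ratio = N / df
= 255 / 155
= 51/31

51/31


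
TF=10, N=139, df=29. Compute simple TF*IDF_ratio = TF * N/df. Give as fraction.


TF * (N/df)
= 10 * (139/29)
= 10 * 139/29
= 1390/29

1390/29


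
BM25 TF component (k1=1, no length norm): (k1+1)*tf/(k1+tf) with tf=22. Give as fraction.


BM25 TF component = (k1+1)*tf / (k1+tf)
k1 = 1, tf = 22
Numerator = (1+1)*22 = 44
Denominator = 1 + 22 = 23
= 44/23 = 44/23

44/23


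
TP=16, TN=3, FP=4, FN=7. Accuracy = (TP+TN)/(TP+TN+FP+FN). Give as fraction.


Accuracy = (TP + TN) / (TP + TN + FP + FN)
TP + TN = 16 + 3 = 19
Total = 16 + 3 + 4 + 7 = 30
Accuracy = 19 / 30 = 19/30

19/30


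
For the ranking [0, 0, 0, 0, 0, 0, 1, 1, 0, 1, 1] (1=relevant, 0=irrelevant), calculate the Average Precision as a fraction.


Computing P@k for each relevant position:
Position 1: not relevant
Position 2: not relevant
Position 3: not relevant
Position 4: not relevant
Position 5: not relevant
Position 6: not relevant
Position 7: relevant, P@7 = 1/7 = 1/7
Position 8: relevant, P@8 = 2/8 = 1/4
Position 9: not relevant
Position 10: relevant, P@10 = 3/10 = 3/10
Position 11: relevant, P@11 = 4/11 = 4/11
Sum of P@k = 1/7 + 1/4 + 3/10 + 4/11 = 1627/1540
AP = 1627/1540 / 4 = 1627/6160

1627/6160


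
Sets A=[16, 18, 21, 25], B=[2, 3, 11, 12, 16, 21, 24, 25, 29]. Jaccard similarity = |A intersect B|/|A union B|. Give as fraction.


A intersect B = [16, 21, 25]
|A intersect B| = 3
A union B = [2, 3, 11, 12, 16, 18, 21, 24, 25, 29]
|A union B| = 10
Jaccard = 3/10 = 3/10

3/10


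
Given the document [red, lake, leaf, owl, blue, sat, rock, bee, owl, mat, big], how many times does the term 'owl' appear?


Document has 11 words
Scanning for 'owl':
Found at positions: [3, 8]
Count = 2

2


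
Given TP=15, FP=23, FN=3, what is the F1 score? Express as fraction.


F1 = 2 * P * R / (P + R)
P = TP/(TP+FP) = 15/38 = 15/38
R = TP/(TP+FN) = 15/18 = 5/6
2 * P * R = 2 * 15/38 * 5/6 = 25/38
P + R = 15/38 + 5/6 = 70/57
F1 = 25/38 / 70/57 = 15/28

15/28


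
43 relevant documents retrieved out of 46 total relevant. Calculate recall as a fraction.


Recall = retrieved_relevant / total_relevant
= 43 / 46
= 43 / (43 + 3)
= 43/46

43/46


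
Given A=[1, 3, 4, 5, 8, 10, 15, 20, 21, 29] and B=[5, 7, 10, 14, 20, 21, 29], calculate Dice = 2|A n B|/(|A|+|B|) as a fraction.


A intersect B = [5, 10, 20, 21, 29]
|A intersect B| = 5
|A| = 10, |B| = 7
Dice = 2*5 / (10+7)
= 10 / 17 = 10/17

10/17


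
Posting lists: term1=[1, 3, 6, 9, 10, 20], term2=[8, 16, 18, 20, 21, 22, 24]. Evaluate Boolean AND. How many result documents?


Boolean AND: find intersection of posting lists
term1 docs: [1, 3, 6, 9, 10, 20]
term2 docs: [8, 16, 18, 20, 21, 22, 24]
Intersection: [20]
|intersection| = 1

1


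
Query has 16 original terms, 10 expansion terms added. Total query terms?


Original terms: 16
Expansion terms: 10
Total = 16 + 10 = 26

26


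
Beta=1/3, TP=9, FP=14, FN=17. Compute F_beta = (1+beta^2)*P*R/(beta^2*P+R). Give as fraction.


P = TP/(TP+FP) = 9/23 = 9/23
R = TP/(TP+FN) = 9/26 = 9/26
beta^2 = 1/3^2 = 1/9
(1 + beta^2) = 10/9
Numerator = (1+beta^2)*P*R = 45/299
Denominator = beta^2*P + R = 1/23 + 9/26 = 233/598
F_beta = 90/233

90/233


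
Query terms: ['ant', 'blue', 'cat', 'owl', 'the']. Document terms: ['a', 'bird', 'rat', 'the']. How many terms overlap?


Query terms: ['ant', 'blue', 'cat', 'owl', 'the']
Document terms: ['a', 'bird', 'rat', 'the']
Common terms: ['the']
Overlap count = 1

1


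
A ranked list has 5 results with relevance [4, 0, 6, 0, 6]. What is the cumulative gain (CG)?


Cumulative Gain = sum of relevance scores
Position 1: rel=4, running sum=4
Position 2: rel=0, running sum=4
Position 3: rel=6, running sum=10
Position 4: rel=0, running sum=10
Position 5: rel=6, running sum=16
CG = 16

16


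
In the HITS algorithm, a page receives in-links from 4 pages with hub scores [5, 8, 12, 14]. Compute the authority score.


Authority = sum of hub scores of in-linkers
In-link 1: hub score = 5
In-link 2: hub score = 8
In-link 3: hub score = 12
In-link 4: hub score = 14
Authority = 5 + 8 + 12 + 14 = 39

39


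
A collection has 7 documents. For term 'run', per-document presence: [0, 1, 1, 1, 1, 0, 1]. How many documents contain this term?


Checking each document for 'run':
Doc 1: absent
Doc 2: present
Doc 3: present
Doc 4: present
Doc 5: present
Doc 6: absent
Doc 7: present
df = sum of presences = 0 + 1 + 1 + 1 + 1 + 0 + 1 = 5

5


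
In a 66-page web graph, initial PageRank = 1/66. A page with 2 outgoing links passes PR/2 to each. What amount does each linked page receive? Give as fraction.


Initial PR = 1/66 = 1/66
Outlinks = 2
Contribution per link = PR / outlinks
= 1/66 / 2
= 1/132

1/132
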